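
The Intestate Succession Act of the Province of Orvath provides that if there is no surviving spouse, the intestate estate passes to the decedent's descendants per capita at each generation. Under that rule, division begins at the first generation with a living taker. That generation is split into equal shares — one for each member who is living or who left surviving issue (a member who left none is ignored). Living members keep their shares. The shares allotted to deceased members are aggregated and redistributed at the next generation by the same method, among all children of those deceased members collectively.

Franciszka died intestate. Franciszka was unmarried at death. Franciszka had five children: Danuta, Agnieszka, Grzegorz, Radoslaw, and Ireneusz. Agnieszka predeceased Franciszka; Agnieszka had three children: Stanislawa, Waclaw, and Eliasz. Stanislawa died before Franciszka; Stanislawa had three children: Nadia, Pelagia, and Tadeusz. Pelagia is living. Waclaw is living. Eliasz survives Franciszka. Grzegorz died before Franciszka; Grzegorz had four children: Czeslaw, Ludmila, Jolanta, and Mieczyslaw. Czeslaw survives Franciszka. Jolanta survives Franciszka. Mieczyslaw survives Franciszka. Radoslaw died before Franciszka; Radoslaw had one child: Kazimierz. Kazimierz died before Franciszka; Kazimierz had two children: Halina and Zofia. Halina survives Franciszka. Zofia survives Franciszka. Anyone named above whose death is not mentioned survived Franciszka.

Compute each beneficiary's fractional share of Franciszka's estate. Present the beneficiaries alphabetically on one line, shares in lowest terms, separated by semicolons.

Czeslaw 3/40; Danuta 1/5; Eliasz 3/40; Halina 3/100; Ireneusz 1/5; Jolanta 3/40; Ludmila 3/40; Mieczyslaw 3/40; Nadia 3/100; Pelagia 3/100; Tadeusz 3/100; Waclaw 3/40; Zofia 3/100

There is no surviving spouse, so the entire estate passes to Franciszka's descendants per capita at each generation.
At generation 1 (Danuta, Agnieszka, Grzegorz, Radoslaw, Ireneusz) there are 5 shares of (1)/5 = 1/5 each.
Living: Danuta and Ireneusz — each takes 1/5.
Deceased: Agnieszka, Grzegorz, and Radoslaw. Their combined 3/5 is pooled and carried to generation 2.
At generation 2 (Stanislawa, Waclaw, Eliasz, Czeslaw, Ludmila, Jolanta, Mieczyslaw, Kazimierz) there are 8 shares of (3/5)/8 = 3/40 each.
Living: Waclaw, Eliasz, Czeslaw, Ludmila, Jolanta, and Mieczyslaw — each takes 3/40.
Deceased: Stanislawa and Kazimierz. Their combined 3/20 is pooled and carried to generation 3.
At generation 3 (Nadia, Pelagia, Tadeusz, Halina, Zofia) there are 5 shares of (3/20)/5 = 3/100 each.
Living: Nadia, Pelagia, Tadeusz, Halina, and Zofia — each takes 3/100.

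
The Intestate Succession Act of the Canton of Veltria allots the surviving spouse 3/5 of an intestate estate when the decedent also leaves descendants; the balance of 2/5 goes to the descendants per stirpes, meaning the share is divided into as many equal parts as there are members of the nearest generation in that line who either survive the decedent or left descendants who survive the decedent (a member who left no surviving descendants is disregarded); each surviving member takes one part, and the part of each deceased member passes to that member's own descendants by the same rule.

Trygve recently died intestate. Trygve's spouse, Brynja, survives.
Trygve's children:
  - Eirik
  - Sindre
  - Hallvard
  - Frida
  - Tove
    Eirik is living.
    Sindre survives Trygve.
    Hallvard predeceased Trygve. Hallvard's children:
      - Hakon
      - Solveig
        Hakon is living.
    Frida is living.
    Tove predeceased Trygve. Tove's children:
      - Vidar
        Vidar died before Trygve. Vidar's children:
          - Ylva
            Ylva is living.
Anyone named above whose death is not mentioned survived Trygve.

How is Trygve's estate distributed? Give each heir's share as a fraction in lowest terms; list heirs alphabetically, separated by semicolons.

Brynja, as surviving spouse, takes 3/5.
The remaining 2/5 passes to Trygve's descendants per stirpes.
The 2/5 is divided into 5 equal shares of 2/25 among Eirik, Sindre, Hallvard, Frida, Tove.
Eirik is living and takes 2/25.
Sindre is living and takes 2/25.
Hallvard predeceased; the 2/25 allotted to Hallvard's branch passes to Hallvard's issue by representation.
The 2/25 is divided into 2 equal shares of 1/25 among Hakon, Solveig.
Hakon is living and takes 1/25.
Solveig is living and takes 1/25.
Frida is living and takes 2/25.
Tove predeceased; the 2/25 allotted to Tove's branch passes to Tove's issue by representation.
Vidar's line is the sole branch at this level, so the full 2/25 passes to Vidar's issue by representation.
Ylva is the sole taker at this level and receives the full 2/25.

Brynja 3/5; Eirik 2/25; Frida 2/25; Hakon 1/25; Sindre 2/25; Solveig 1/25; Ylva 2/25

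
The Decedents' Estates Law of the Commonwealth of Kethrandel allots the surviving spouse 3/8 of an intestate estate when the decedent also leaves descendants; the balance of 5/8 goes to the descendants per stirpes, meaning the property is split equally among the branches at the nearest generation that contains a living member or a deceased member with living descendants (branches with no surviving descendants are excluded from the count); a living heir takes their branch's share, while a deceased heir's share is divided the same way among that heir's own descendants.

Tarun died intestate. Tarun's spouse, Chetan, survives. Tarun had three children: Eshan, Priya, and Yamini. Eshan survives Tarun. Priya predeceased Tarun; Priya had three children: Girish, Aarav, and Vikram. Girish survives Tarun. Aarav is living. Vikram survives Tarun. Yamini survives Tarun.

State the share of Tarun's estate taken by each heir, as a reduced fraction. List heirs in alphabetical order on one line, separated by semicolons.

Chetan, as surviving spouse, takes 3/8.
The remaining 5/8 passes to Tarun's descendants per stirpes.
The 5/8 is divided into 3 equal shares of 5/24 among Eshan, Priya, Yamini.
Eshan is living and takes 5/24.
Priya predeceased; the 5/24 allotted to Priya's branch passes to Priya's issue by representation.
The 5/24 is divided into 3 equal shares of 5/72 among Girish, Aarav, Vikram.
Girish is living and takes 5/72.
Aarav is living and takes 5/72.
Vikram is living and takes 5/72.
Yamini is living and takes 5/24.

Aarav 5/72; Chetan 3/8; Eshan 5/24; Girish 5/72; Vikram 5/72; Yamini 5/24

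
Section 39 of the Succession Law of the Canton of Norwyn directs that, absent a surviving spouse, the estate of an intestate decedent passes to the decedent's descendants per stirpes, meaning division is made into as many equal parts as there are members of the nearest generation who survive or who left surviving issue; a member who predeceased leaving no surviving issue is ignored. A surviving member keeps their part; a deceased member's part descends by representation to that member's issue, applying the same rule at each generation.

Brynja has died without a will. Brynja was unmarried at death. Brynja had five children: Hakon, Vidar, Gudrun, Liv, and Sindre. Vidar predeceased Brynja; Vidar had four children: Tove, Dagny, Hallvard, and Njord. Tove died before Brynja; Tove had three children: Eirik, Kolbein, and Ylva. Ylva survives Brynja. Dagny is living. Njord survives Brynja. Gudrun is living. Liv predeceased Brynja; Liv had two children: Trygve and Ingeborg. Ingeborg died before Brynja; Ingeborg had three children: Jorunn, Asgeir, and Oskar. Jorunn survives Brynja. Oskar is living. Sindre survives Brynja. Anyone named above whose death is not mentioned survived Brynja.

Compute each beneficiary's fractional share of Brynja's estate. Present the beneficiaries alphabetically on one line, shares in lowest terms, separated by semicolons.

Asgeir 1/30; Dagny 1/20; Eirik 1/60; Gudrun 1/5; Hakon 1/5; Hallvard 1/20; Jorunn 1/30; Kolbein 1/60; Njord 1/20; Oskar 1/30; Sindre 1/5; Trygve 1/10; Ylva 1/60

There is no surviving spouse, so the entire estate passes to Brynja's descendants per stirpes.
The estate is divided into 5 equal shares of 1/5 among Hakon, Vidar, Gudrun, Liv, Sindre.
Hakon is living and takes 1/5.
Vidar predeceased; the 1/5 allotted to Vidar's branch passes to Vidar's issue by representation.
The 1/5 is divided into 4 equal shares of 1/20 among Tove, Dagny, Hallvard, Njord.
Tove predeceased; the 1/20 allotted to Tove's branch passes to Tove's issue by representation.
The 1/20 is divided into 3 equal shares of 1/60 among Eirik, Kolbein, Ylva.
Eirik is living and takes 1/60.
Kolbein is living and takes 1/60.
Ylva is living and takes 1/60.
Dagny is living and takes 1/20.
Hallvard is living and takes 1/20.
Njord is living and takes 1/20.
Gudrun is living and takes 1/5.
Liv predeceased; the 1/5 allotted to Liv's branch passes to Liv's issue by representation.
The 1/5 is divided into 2 equal shares of 1/10 among Trygve, Ingeborg.
Trygve is living and takes 1/10.
Ingeborg predeceased; the 1/10 allotted to Ingeborg's branch passes to Ingeborg's issue by representation.
The 1/10 is divided into 3 equal shares of 1/30 among Jorunn, Asgeir, Oskar.
Jorunn is living and takes 1/30.
Asgeir is living and takes 1/30.
Oskar is living and takes 1/30.
Sindre is living and takes 1/5.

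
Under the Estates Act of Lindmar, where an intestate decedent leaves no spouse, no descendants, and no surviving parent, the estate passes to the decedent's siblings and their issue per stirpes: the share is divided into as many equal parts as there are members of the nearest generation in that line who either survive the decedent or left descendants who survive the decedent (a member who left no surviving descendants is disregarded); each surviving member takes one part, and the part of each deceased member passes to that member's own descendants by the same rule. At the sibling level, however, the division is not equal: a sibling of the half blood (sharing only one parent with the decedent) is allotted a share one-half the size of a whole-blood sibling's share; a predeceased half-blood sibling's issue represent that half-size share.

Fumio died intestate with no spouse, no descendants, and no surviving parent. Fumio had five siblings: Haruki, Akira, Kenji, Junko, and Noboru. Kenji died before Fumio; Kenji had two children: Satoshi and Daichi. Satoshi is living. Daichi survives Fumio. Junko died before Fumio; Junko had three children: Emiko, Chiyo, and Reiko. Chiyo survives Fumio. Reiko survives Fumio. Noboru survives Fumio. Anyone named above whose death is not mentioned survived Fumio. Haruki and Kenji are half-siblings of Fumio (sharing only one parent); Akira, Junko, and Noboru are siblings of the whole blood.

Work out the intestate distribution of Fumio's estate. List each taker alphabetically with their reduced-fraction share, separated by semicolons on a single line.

Akira 1/4; Chiyo 1/12; Daichi 1/16; Emiko 1/12; Haruki 1/8; Noboru 1/4; Reiko 1/12; Satoshi 1/16

No spouse, descendants, or parent survives, so the estate passes to Fumio's siblings per stirpes.
Half-blood siblings count for one-half the weight of whole-blood siblings at the initial division.
Dividing 1 in proportion to weights (total weight 4): Haruki (weight 1/2) → 1/8; Akira (weight 1) → 1/4; Kenji (weight 1/2) → 1/8; Junko (weight 1) → 1/4; Noboru (weight 1) → 1/4.
Haruki is living and takes 1/8.
Akira is living and takes 1/4.
Kenji predeceased; the 1/8 allotted to Kenji's branch passes to Kenji's issue by representation.
The 1/8 is divided into 2 equal shares of 1/16 among Satoshi, Daichi.
Satoshi is living and takes 1/16.
Daichi is living and takes 1/16.
Junko predeceased; the 1/4 allotted to Junko's branch passes to Junko's issue by representation.
The 1/4 is divided into 3 equal shares of 1/12 among Emiko, Chiyo, Reiko.
Emiko is living and takes 1/12.
Chiyo is living and takes 1/12.
Reiko is living and takes 1/12.
Noboru is living and takes 1/4.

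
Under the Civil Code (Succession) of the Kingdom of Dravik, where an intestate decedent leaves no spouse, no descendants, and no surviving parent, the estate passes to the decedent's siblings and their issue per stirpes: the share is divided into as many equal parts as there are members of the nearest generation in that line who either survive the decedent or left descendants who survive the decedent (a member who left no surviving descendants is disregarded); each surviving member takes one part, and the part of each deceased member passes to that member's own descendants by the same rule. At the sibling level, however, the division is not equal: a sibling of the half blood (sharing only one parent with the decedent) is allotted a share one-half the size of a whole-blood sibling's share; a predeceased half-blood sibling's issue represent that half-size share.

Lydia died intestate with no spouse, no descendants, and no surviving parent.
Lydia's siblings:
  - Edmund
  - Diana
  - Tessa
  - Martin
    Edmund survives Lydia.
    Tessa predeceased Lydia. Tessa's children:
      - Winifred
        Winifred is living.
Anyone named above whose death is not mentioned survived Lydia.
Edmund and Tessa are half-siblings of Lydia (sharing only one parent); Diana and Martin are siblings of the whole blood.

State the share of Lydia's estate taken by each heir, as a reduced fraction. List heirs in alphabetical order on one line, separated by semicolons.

Diana 1/3; Edmund 1/6; Martin 1/3; Winifred 1/6

No spouse, descendants, or parent survives, so the estate passes to Lydia's siblings per stirpes.
Half-blood siblings count for one-half the weight of whole-blood siblings at the initial division.
Dividing 1 in proportion to weights (total weight 3): Edmund (weight 1/2) → 1/6; Diana (weight 1) → 1/3; Tessa (weight 1/2) → 1/6; Martin (weight 1) → 1/3.
Edmund is living and takes 1/6.
Diana is living and takes 1/3.
Tessa predeceased; the 1/6 allotted to Tessa's branch passes to Tessa's issue by representation.
Winifred is the sole taker at this level and receives the full 1/6.
Martin is living and takes 1/3.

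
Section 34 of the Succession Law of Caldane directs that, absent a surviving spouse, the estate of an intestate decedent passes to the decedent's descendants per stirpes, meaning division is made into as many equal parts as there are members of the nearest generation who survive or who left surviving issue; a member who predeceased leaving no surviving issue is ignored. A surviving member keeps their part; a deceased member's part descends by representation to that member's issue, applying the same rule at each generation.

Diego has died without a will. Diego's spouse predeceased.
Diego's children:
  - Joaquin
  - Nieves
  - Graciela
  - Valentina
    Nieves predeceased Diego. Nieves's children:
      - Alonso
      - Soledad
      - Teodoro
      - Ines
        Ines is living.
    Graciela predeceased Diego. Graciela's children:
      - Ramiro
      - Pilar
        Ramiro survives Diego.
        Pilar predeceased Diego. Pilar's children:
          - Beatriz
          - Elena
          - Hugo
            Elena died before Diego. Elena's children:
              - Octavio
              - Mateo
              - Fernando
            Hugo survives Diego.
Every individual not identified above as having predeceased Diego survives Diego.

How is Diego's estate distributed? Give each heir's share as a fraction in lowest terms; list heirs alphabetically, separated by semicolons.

Alonso 1/16; Beatriz 1/24; Fernando 1/72; Hugo 1/24; Ines 1/16; Joaquin 1/4; Mateo 1/72; Octavio 1/72; Ramiro 1/8; Soledad 1/16; Teodoro 1/16; Valentina 1/4

There is no surviving spouse, so the entire estate passes to Diego's descendants per stirpes.
The estate is divided into 4 equal shares of 1/4 among Joaquin, Nieves, Graciela, Valentina.
Joaquin is living and takes 1/4.
Nieves predeceased; the 1/4 allotted to Nieves's branch passes to Nieves's issue by representation.
The 1/4 is divided into 4 equal shares of 1/16 among Alonso, Soledad, Teodoro, Ines.
Alonso is living and takes 1/16.
Soledad is living and takes 1/16.
Teodoro is living and takes 1/16.
Ines is living and takes 1/16.
Graciela predeceased; the 1/4 allotted to Graciela's branch passes to Graciela's issue by representation.
The 1/4 is divided into 2 equal shares of 1/8 among Ramiro, Pilar.
Ramiro is living and takes 1/8.
Pilar predeceased; the 1/8 allotted to Pilar's branch passes to Pilar's issue by representation.
The 1/8 is divided into 3 equal shares of 1/24 among Beatriz, Elena, Hugo.
Beatriz is living and takes 1/24.
Elena predeceased; the 1/24 allotted to Elena's branch passes to Elena's issue by representation.
The 1/24 is divided into 3 equal shares of 1/72 among Octavio, Mateo, Fernando.
Octavio is living and takes 1/72.
Mateo is living and takes 1/72.
Fernando is living and takes 1/72.
Hugo is living and takes 1/24.
Valentina is living and takes 1/4.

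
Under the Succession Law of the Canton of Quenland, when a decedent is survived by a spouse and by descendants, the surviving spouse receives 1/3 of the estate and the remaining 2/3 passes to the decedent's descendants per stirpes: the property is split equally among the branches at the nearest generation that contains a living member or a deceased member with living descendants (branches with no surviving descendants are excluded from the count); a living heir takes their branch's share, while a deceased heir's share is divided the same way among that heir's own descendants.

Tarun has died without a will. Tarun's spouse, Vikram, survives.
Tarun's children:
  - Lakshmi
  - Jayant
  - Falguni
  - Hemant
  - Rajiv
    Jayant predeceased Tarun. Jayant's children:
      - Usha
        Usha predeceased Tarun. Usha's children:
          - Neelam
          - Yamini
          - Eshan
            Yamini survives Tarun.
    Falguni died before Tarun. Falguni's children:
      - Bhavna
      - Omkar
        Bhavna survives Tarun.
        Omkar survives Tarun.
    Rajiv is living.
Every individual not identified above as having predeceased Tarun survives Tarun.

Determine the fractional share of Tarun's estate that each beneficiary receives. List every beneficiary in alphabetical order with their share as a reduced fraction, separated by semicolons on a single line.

Bhavna 1/15; Eshan 2/45; Hemant 2/15; Lakshmi 2/15; Neelam 2/45; Omkar 1/15; Rajiv 2/15; Vikram 1/3; Yamini 2/45

Vikram, as surviving spouse, takes 1/3.
The remaining 2/3 passes to Tarun's descendants per stirpes.
The 2/3 is divided into 5 equal shares of 2/15 among Lakshmi, Jayant, Falguni, Hemant, Rajiv.
Lakshmi is living and takes 2/15.
Jayant predeceased; the 2/15 allotted to Jayant's branch passes to Jayant's issue by representation.
Usha's line is the sole branch at this level, so the full 2/15 passes to Usha's issue by representation.
The 2/15 is divided into 3 equal shares of 2/45 among Neelam, Yamini, Eshan.
Neelam is living and takes 2/45.
Yamini is living and takes 2/45.
Eshan is living and takes 2/45.
Falguni predeceased; the 2/15 allotted to Falguni's branch passes to Falguni's issue by representation.
The 2/15 is divided into 2 equal shares of 1/15 among Bhavna, Omkar.
Bhavna is living and takes 1/15.
Omkar is living and takes 1/15.
Hemant is living and takes 2/15.
Rajiv is living and takes 2/15.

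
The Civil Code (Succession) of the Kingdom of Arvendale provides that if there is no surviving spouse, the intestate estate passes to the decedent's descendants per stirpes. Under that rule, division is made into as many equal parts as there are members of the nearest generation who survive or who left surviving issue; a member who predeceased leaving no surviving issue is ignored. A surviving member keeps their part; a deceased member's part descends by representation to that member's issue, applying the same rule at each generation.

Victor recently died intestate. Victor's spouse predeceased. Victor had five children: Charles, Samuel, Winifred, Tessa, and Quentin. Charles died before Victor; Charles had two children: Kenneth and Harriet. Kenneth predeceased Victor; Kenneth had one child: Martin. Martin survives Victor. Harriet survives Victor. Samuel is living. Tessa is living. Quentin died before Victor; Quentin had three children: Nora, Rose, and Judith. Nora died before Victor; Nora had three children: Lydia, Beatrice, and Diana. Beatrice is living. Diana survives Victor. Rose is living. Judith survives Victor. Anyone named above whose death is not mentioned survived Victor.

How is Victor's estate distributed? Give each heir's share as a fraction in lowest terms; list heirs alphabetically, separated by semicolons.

There is no surviving spouse, so the entire estate passes to Victor's descendants per stirpes.
The estate is divided into 5 equal shares of 1/5 among Charles, Samuel, Winifred, Tessa, Quentin.
Charles predeceased; the 1/5 allotted to Charles's branch passes to Charles's issue by representation.
The 1/5 is divided into 2 equal shares of 1/10 among Kenneth, Harriet.
Kenneth predeceased; the 1/10 allotted to Kenneth's branch passes to Kenneth's issue by representation.
Martin is the sole taker at this level and receives the full 1/10.
Harriet is living and takes 1/10.
Samuel is living and takes 1/5.
Winifred is living and takes 1/5.
Tessa is living and takes 1/5.
Quentin predeceased; the 1/5 allotted to Quentin's branch passes to Quentin's issue by representation.
The 1/5 is divided into 3 equal shares of 1/15 among Nora, Rose, Judith.
Nora predeceased; the 1/15 allotted to Nora's branch passes to Nora's issue by representation.
The 1/15 is divided into 3 equal shares of 1/45 among Lydia, Beatrice, Diana.
Lydia is living and takes 1/45.
Beatrice is living and takes 1/45.
Diana is living and takes 1/45.
Rose is living and takes 1/15.
Judith is living and takes 1/15.

Beatrice 1/45; Diana 1/45; Harriet 1/10; Judith 1/15; Lydia 1/45; Martin 1/10; Rose 1/15; Samuel 1/5; Tessa 1/5; Winifred 1/5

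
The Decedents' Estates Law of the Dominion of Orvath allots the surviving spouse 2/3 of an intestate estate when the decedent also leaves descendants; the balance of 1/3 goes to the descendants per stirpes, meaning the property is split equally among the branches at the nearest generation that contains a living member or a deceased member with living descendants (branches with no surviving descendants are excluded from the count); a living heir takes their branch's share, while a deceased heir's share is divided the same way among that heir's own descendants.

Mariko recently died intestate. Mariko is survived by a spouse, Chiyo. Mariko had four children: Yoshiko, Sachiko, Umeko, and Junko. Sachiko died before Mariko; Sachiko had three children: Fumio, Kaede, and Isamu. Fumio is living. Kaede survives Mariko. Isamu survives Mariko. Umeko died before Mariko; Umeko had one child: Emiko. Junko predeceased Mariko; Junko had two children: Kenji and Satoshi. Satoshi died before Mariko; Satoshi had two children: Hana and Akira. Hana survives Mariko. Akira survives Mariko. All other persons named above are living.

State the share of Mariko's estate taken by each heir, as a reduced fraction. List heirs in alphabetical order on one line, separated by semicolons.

Akira 1/48; Chiyo 2/3; Emiko 1/12; Fumio 1/36; Hana 1/48; Isamu 1/36; Kaede 1/36; Kenji 1/24; Yoshiko 1/12

Chiyo, as surviving spouse, takes 2/3.
The remaining 1/3 passes to Mariko's descendants per stirpes.
The 1/3 is divided into 4 equal shares of 1/12 among Yoshiko, Sachiko, Umeko, Junko.
Yoshiko is living and takes 1/12.
Sachiko predeceased; the 1/12 allotted to Sachiko's branch passes to Sachiko's issue by representation.
The 1/12 is divided into 3 equal shares of 1/36 among Fumio, Kaede, Isamu.
Fumio is living and takes 1/36.
Kaede is living and takes 1/36.
Isamu is living and takes 1/36.
Umeko predeceased; the 1/12 allotted to Umeko's branch passes to Umeko's issue by representation.
Emiko is the sole taker at this level and receives the full 1/12.
Junko predeceased; the 1/12 allotted to Junko's branch passes to Junko's issue by representation.
The 1/12 is divided into 2 equal shares of 1/24 among Kenji, Satoshi.
Kenji is living and takes 1/24.
Satoshi predeceased; the 1/24 allotted to Satoshi's branch passes to Satoshi's issue by representation.
The 1/24 is divided into 2 equal shares of 1/48 among Hana, Akira.
Hana is living and takes 1/48.
Akira is living and takes 1/48.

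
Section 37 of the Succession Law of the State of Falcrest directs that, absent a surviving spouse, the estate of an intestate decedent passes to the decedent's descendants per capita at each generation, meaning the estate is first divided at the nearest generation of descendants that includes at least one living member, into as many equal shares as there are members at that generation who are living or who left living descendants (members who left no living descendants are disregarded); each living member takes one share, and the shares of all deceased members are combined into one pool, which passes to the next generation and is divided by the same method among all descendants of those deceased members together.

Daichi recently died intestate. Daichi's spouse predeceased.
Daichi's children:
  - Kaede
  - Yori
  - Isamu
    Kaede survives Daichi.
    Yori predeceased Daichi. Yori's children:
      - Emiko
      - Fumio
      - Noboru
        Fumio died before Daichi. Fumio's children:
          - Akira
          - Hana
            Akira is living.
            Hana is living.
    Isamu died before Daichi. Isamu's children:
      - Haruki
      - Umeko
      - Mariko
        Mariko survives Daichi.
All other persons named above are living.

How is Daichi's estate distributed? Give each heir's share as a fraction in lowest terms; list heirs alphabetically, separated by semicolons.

Akira 1/18; Emiko 1/9; Hana 1/18; Haruki 1/9; Kaede 1/3; Mariko 1/9; Noboru 1/9; Umeko 1/9

There is no surviving spouse, so the entire estate passes to Daichi's descendants per capita at each generation.
At generation 1 (Kaede, Yori, Isamu) there are 3 shares of (1)/3 = 1/3 each.
Living: Kaede — each takes 1/3.
Deceased: Yori and Isamu. Their combined 2/3 is pooled and carried to generation 2.
At generation 2 (Emiko, Fumio, Noboru, Haruki, Umeko, Mariko) there are 6 shares of (2/3)/6 = 1/9 each.
Living: Emiko, Noboru, Haruki, Umeko, and Mariko — each takes 1/9.
Deceased: Fumio. That 1/9 share is carried to generation 3.
At generation 3 (Akira, Hana) there are 2 shares of (1/9)/2 = 1/18 each.
Living: Akira and Hana — each takes 1/18.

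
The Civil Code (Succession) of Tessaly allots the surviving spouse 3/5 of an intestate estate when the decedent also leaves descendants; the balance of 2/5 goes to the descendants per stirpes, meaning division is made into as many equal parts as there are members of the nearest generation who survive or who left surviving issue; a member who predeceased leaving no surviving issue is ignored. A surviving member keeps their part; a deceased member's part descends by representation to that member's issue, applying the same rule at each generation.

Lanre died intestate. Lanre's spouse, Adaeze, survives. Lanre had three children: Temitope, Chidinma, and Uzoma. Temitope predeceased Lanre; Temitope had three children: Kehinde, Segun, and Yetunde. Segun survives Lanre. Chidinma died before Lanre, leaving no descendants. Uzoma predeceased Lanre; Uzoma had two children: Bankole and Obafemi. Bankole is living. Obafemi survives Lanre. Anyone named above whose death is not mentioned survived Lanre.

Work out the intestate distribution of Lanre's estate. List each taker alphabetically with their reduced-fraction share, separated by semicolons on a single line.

Adaeze 3/5; Bankole 1/10; Kehinde 1/15; Obafemi 1/10; Segun 1/15; Yetunde 1/15

Adaeze, as surviving spouse, takes 3/5.
The remaining 2/5 passes to Lanre's descendants per stirpes.
Chidinma left no surviving issue, so that branch lapses and is disregarded.
The 2/5 is divided into 2 equal shares of 1/5 among Temitope, Uzoma.
Temitope predeceased; the 1/5 allotted to Temitope's branch passes to Temitope's issue by representation.
The 1/5 is divided into 3 equal shares of 1/15 among Kehinde, Segun, Yetunde.
Kehinde is living and takes 1/15.
Segun is living and takes 1/15.
Yetunde is living and takes 1/15.
Uzoma predeceased; the 1/5 allotted to Uzoma's branch passes to Uzoma's issue by representation.
The 1/5 is divided into 2 equal shares of 1/10 among Bankole, Obafemi.
Bankole is living and takes 1/10.
Obafemi is living and takes 1/10.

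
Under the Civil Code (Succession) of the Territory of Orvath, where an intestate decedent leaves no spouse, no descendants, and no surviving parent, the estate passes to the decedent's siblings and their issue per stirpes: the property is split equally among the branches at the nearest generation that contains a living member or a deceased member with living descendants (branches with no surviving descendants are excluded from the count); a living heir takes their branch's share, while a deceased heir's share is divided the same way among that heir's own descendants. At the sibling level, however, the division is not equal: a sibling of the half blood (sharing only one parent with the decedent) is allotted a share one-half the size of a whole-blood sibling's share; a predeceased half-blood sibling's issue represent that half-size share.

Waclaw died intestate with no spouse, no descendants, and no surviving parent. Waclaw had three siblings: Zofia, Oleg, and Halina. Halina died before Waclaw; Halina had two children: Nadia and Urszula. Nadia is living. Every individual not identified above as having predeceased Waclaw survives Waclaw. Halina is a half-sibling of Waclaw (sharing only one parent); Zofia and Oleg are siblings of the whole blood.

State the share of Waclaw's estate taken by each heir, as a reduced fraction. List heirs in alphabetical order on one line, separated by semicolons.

Nadia 1/10; Oleg 2/5; Urszula 1/10; Zofia 2/5

No spouse, descendants, or parent survives, so the estate passes to Waclaw's siblings per stirpes.
Half-blood siblings count for one-half the weight of whole-blood siblings at the initial division.
Dividing 1 in proportion to weights (total weight 5/2): Zofia (weight 1) → 2/5; Oleg (weight 1) → 2/5; Halina (weight 1/2) → 1/5.
Zofia is living and takes 2/5.
Oleg is living and takes 2/5.
Halina predeceased; the 1/5 allotted to Halina's branch passes to Halina's issue by representation.
The 1/5 is divided into 2 equal shares of 1/10 among Nadia, Urszula.
Nadia is living and takes 1/10.
Urszula is living and takes 1/10.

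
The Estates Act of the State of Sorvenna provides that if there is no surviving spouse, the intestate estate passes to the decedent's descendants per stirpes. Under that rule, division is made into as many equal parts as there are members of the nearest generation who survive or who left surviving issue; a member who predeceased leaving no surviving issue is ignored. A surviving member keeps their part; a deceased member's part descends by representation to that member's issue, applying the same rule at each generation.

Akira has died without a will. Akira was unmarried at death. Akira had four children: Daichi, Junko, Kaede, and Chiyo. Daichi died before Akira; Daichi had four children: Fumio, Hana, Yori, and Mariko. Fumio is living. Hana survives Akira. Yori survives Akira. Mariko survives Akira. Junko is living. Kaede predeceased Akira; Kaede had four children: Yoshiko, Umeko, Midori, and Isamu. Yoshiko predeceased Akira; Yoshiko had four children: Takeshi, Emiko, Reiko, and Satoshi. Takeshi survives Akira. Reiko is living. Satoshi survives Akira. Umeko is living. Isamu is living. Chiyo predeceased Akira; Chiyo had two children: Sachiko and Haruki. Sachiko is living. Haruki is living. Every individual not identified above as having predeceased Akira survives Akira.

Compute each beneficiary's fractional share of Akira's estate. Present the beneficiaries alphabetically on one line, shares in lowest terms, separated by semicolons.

There is no surviving spouse, so the entire estate passes to Akira's descendants per stirpes.
The estate is divided into 4 equal shares of 1/4 among Daichi, Junko, Kaede, Chiyo.
Daichi predeceased; the 1/4 allotted to Daichi's branch passes to Daichi's issue by representation.
The 1/4 is divided into 4 equal shares of 1/16 among Fumio, Hana, Yori, Mariko.
Fumio is living and takes 1/16.
Hana is living and takes 1/16.
Yori is living and takes 1/16.
Mariko is living and takes 1/16.
Junko is living and takes 1/4.
Kaede predeceased; the 1/4 allotted to Kaede's branch passes to Kaede's issue by representation.
The 1/4 is divided into 4 equal shares of 1/16 among Yoshiko, Umeko, Midori, Isamu.
Yoshiko predeceased; the 1/16 allotted to Yoshiko's branch passes to Yoshiko's issue by representation.
The 1/16 is divided into 4 equal shares of 1/64 among Takeshi, Emiko, Reiko, Satoshi.
Takeshi is living and takes 1/64.
Emiko is living and takes 1/64.
Reiko is living and takes 1/64.
Satoshi is living and takes 1/64.
Umeko is living and takes 1/16.
Midori is living and takes 1/16.
Isamu is living and takes 1/16.
Chiyo predeceased; the 1/4 allotted to Chiyo's branch passes to Chiyo's issue by representation.
The 1/4 is divided into 2 equal shares of 1/8 among Sachiko, Haruki.
Sachiko is living and takes 1/8.
Haruki is living and takes 1/8.

Emiko 1/64; Fumio 1/16; Hana 1/16; Haruki 1/8; Isamu 1/16; Junko 1/4; Mariko 1/16; Midori 1/16; Reiko 1/64; Sachiko 1/8; Satoshi 1/64; Takeshi 1/64; Umeko 1/16; Yori 1/16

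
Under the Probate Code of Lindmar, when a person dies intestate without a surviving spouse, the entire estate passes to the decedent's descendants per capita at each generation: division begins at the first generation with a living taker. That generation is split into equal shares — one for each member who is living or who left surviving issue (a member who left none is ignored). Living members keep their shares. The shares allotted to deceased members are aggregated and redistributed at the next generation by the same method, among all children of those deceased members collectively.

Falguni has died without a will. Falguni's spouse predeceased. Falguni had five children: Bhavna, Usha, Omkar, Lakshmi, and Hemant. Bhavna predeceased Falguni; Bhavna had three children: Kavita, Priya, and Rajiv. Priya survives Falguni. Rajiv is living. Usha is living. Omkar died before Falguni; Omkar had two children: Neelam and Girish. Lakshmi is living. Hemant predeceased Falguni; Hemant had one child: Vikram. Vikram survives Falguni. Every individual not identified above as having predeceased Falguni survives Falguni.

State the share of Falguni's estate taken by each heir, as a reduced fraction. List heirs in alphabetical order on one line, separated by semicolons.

There is no surviving spouse, so the entire estate passes to Falguni's descendants per capita at each generation.
At generation 1 (Bhavna, Usha, Omkar, Lakshmi, Hemant) there are 5 shares of (1)/5 = 1/5 each.
Living: Usha and Lakshmi — each takes 1/5.
Deceased: Bhavna, Omkar, and Hemant. Their combined 3/5 is pooled and carried to generation 2.
At generation 2 (Kavita, Priya, Rajiv, Neelam, Girish, Vikram) there are 6 shares of (3/5)/6 = 1/10 each.
Living: Kavita, Priya, Rajiv, Neelam, Girish, and Vikram — each takes 1/10.

Girish 1/10; Kavita 1/10; Lakshmi 1/5; Neelam 1/10; Priya 1/10; Rajiv 1/10; Usha 1/5; Vikram 1/10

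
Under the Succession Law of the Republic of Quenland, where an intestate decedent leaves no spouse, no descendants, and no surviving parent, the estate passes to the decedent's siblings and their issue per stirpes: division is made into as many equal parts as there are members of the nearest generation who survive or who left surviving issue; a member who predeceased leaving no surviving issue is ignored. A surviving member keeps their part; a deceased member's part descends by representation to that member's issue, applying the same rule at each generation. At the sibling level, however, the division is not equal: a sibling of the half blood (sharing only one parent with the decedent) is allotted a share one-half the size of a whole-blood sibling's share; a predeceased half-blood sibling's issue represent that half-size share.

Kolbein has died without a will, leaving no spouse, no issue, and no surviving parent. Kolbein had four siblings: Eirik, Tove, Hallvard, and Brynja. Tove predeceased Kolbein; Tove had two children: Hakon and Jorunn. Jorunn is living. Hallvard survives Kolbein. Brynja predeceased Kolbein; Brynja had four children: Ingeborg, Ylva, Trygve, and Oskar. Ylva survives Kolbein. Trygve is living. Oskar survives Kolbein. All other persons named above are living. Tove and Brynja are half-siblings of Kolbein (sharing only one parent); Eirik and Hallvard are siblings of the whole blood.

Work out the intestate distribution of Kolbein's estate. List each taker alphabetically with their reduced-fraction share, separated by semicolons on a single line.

Eirik 1/3; Hakon 1/12; Hallvard 1/3; Ingeborg 1/24; Jorunn 1/12; Oskar 1/24; Trygve 1/24; Ylva 1/24

No spouse, descendants, or parent survives, so the estate passes to Kolbein's siblings per stirpes.
Half-blood siblings count for one-half the weight of whole-blood siblings at the initial division.
Dividing 1 in proportion to weights (total weight 3): Eirik (weight 1) → 1/3; Tove (weight 1/2) → 1/6; Hallvard (weight 1) → 1/3; Brynja (weight 1/2) → 1/6.
Eirik is living and takes 1/3.
Tove predeceased; the 1/6 allotted to Tove's branch passes to Tove's issue by representation.
The 1/6 is divided into 2 equal shares of 1/12 among Hakon, Jorunn.
Hakon is living and takes 1/12.
Jorunn is living and takes 1/12.
Hallvard is living and takes 1/3.
Brynja predeceased; the 1/6 allotted to Brynja's branch passes to Brynja's issue by representation.
The 1/6 is divided into 4 equal shares of 1/24 among Ingeborg, Ylva, Trygve, Oskar.
Ingeborg is living and takes 1/24.
Ylva is living and takes 1/24.
Trygve is living and takes 1/24.
Oskar is living and takes 1/24.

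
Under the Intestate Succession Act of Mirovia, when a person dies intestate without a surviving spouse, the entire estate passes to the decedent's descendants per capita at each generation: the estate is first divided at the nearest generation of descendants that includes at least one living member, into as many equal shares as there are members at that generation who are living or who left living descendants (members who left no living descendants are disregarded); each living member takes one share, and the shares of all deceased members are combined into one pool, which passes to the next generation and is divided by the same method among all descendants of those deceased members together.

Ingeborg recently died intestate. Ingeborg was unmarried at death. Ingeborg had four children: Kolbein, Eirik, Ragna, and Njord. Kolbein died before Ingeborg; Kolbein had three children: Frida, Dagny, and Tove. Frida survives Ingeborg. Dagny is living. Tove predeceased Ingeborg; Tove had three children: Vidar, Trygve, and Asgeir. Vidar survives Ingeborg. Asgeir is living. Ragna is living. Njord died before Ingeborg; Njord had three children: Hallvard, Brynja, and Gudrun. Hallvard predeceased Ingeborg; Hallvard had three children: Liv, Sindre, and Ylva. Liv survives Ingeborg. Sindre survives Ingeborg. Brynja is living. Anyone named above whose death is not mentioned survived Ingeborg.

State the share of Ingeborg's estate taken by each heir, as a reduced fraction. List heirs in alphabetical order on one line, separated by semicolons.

Asgeir 1/36; Brynja 1/12; Dagny 1/12; Eirik 1/4; Frida 1/12; Gudrun 1/12; Liv 1/36; Ragna 1/4; Sindre 1/36; Trygve 1/36; Vidar 1/36; Ylva 1/36

There is no surviving spouse, so the entire estate passes to Ingeborg's descendants per capita at each generation.
At generation 1 (Kolbein, Eirik, Ragna, Njord) there are 4 shares of (1)/4 = 1/4 each.
Living: Eirik and Ragna — each takes 1/4.
Deceased: Kolbein and Njord. Their combined 1/2 is pooled and carried to generation 2.
At generation 2 (Frida, Dagny, Tove, Hallvard, Brynja, Gudrun) there are 6 shares of (1/2)/6 = 1/12 each.
Living: Frida, Dagny, Brynja, and Gudrun — each takes 1/12.
Deceased: Tove and Hallvard. Their combined 1/6 is pooled and carried to generation 3.
At generation 3 (Vidar, Trygve, Asgeir, Liv, Sindre, Ylva) there are 6 shares of (1/6)/6 = 1/36 each.
Living: Vidar, Trygve, Asgeir, Liv, Sindre, and Ylva — each takes 1/36.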